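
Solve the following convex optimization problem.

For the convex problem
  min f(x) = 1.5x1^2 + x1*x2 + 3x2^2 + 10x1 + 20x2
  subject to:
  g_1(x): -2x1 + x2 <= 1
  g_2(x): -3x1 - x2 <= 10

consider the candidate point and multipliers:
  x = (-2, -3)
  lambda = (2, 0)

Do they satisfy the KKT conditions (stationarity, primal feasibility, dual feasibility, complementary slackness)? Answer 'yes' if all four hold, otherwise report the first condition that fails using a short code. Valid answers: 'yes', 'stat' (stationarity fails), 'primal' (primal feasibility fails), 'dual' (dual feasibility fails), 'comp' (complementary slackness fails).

Gradient of f: grad f(x) = Q x + c = (1, 0)
Constraint values g_i(x) = a_i^T x - b_i:
  g_1((-2, -3)) = 0
  g_2((-2, -3)) = -1
Stationarity residual: grad f(x) + sum_i lambda_i a_i = (-3, 2)
  -> stationarity FAILS
Primal feasibility (all g_i <= 0): OK
Dual feasibility (all lambda_i >= 0): OK
Complementary slackness (lambda_i * g_i(x) = 0 for all i): OK

Verdict: the first failing condition is stationarity -> stat.

stat


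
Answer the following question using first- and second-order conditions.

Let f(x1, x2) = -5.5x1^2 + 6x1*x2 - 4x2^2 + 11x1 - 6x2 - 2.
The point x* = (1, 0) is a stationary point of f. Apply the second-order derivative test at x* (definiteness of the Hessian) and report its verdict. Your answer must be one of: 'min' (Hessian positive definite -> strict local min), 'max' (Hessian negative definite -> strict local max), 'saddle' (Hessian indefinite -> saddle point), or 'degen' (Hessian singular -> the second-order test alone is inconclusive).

Compute the Hessian H = grad^2 f:
  H = [[-11, 6], [6, -8]]
Verify stationarity: grad f(x*) = H x* + g = (0, 0).
Eigenvalues of H: -15.6847, -3.3153.
Both eigenvalues < 0, so H is negative definite -> x* is a strict local max.

max


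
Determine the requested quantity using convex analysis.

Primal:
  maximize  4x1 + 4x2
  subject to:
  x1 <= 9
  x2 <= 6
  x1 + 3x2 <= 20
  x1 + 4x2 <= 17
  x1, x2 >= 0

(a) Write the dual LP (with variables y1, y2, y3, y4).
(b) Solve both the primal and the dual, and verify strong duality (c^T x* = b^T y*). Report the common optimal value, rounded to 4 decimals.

The standard primal-dual pair for 'max c^T x s.t. A x <= b, x >= 0' is:
  Dual:  min b^T y  s.t.  A^T y >= c,  y >= 0.

So the dual LP is:
  minimize  9y1 + 6y2 + 20y3 + 17y4
  subject to:
    y1 + y3 + y4 >= 4
    y2 + 3y3 + 4y4 >= 4
    y1, y2, y3, y4 >= 0

Solving the primal: x* = (9, 2).
  primal value c^T x* = 44.
Solving the dual: y* = (3, 0, 0, 1).
  dual value b^T y* = 44.
Strong duality: c^T x* = b^T y*. Confirmed.

44


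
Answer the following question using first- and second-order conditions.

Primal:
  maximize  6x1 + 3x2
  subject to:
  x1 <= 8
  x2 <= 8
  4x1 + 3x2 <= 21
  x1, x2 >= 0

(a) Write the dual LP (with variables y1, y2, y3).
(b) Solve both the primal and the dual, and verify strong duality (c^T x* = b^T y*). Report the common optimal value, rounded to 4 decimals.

The standard primal-dual pair for 'max c^T x s.t. A x <= b, x >= 0' is:
  Dual:  min b^T y  s.t.  A^T y >= c,  y >= 0.

So the dual LP is:
  minimize  8y1 + 8y2 + 21y3
  subject to:
    y1 + 4y3 >= 6
    y2 + 3y3 >= 3
    y1, y2, y3 >= 0

Solving the primal: x* = (5.25, 0).
  primal value c^T x* = 31.5.
Solving the dual: y* = (0, 0, 1.5).
  dual value b^T y* = 31.5.
Strong duality: c^T x* = b^T y*. Confirmed.

31.5


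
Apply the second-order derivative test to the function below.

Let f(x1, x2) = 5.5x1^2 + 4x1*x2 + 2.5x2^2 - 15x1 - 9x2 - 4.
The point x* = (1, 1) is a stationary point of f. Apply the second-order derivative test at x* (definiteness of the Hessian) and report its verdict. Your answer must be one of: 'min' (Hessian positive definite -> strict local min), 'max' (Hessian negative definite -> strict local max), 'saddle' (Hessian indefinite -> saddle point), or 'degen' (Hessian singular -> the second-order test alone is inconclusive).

Compute the Hessian H = grad^2 f:
  H = [[11, 4], [4, 5]]
Verify stationarity: grad f(x*) = H x* + g = (0, 0).
Eigenvalues of H: 3, 13.
Both eigenvalues > 0, so H is positive definite -> x* is a strict local min.

min


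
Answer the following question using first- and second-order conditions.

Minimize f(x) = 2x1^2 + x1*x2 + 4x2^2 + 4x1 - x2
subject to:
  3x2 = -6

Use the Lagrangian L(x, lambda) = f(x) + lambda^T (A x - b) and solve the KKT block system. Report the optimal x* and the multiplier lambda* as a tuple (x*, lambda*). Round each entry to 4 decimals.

Form the Lagrangian:
  L(x, lambda) = (1/2) x^T Q x + c^T x + lambda^T (A x - b)
Stationarity (grad_x L = 0): Q x + c + A^T lambda = 0.
Primal feasibility: A x = b.

This gives the KKT block system:
  [ Q   A^T ] [ x     ]   [-c ]
  [ A    0  ] [ lambda ] = [ b ]

Solving the linear system:
  x*      = (-0.5, -2)
  lambda* = (5.8333)
  f(x*)   = 17.5

x* = (-0.5, -2), lambda* = (5.8333)


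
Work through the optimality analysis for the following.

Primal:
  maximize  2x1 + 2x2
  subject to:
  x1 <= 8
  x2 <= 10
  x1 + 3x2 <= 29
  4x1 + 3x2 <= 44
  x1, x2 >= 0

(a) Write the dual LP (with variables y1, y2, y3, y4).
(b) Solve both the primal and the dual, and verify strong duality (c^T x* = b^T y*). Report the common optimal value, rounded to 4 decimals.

The standard primal-dual pair for 'max c^T x s.t. A x <= b, x >= 0' is:
  Dual:  min b^T y  s.t.  A^T y >= c,  y >= 0.

So the dual LP is:
  minimize  8y1 + 10y2 + 29y3 + 44y4
  subject to:
    y1 + y3 + 4y4 >= 2
    y2 + 3y3 + 3y4 >= 2
    y1, y2, y3, y4 >= 0

Solving the primal: x* = (5, 8).
  primal value c^T x* = 26.
Solving the dual: y* = (0, 0, 0.2222, 0.4444).
  dual value b^T y* = 26.
Strong duality: c^T x* = b^T y*. Confirmed.

26


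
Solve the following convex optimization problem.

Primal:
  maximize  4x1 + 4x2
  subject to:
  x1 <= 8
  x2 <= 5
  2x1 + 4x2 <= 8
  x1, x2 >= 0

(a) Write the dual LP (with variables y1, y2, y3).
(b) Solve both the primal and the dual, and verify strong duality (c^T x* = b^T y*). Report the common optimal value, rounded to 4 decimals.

The standard primal-dual pair for 'max c^T x s.t. A x <= b, x >= 0' is:
  Dual:  min b^T y  s.t.  A^T y >= c,  y >= 0.

So the dual LP is:
  minimize  8y1 + 5y2 + 8y3
  subject to:
    y1 + 2y3 >= 4
    y2 + 4y3 >= 4
    y1, y2, y3 >= 0

Solving the primal: x* = (4, 0).
  primal value c^T x* = 16.
Solving the dual: y* = (0, 0, 2).
  dual value b^T y* = 16.
Strong duality: c^T x* = b^T y*. Confirmed.

16


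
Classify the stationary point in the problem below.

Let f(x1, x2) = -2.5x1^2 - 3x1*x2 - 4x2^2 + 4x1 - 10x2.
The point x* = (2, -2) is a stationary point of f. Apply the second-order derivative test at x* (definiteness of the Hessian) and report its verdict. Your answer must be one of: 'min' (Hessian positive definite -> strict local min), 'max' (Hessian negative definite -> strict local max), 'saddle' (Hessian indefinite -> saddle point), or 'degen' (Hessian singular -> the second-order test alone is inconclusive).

Compute the Hessian H = grad^2 f:
  H = [[-5, -3], [-3, -8]]
Verify stationarity: grad f(x*) = H x* + g = (0, 0).
Eigenvalues of H: -9.8541, -3.1459.
Both eigenvalues < 0, so H is negative definite -> x* is a strict local max.

max


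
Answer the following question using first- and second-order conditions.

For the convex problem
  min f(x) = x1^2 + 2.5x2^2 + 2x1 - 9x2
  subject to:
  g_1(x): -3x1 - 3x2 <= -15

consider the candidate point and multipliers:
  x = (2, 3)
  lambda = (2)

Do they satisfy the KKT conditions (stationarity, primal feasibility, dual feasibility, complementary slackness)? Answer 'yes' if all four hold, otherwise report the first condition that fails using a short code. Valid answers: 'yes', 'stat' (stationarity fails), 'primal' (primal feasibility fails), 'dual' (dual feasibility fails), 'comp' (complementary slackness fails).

Gradient of f: grad f(x) = Q x + c = (6, 6)
Constraint values g_i(x) = a_i^T x - b_i:
  g_1((2, 3)) = 0
Stationarity residual: grad f(x) + sum_i lambda_i a_i = (0, 0)
  -> stationarity OK
Primal feasibility (all g_i <= 0): OK
Dual feasibility (all lambda_i >= 0): OK
Complementary slackness (lambda_i * g_i(x) = 0 for all i): OK

Verdict: yes, KKT holds.

yes


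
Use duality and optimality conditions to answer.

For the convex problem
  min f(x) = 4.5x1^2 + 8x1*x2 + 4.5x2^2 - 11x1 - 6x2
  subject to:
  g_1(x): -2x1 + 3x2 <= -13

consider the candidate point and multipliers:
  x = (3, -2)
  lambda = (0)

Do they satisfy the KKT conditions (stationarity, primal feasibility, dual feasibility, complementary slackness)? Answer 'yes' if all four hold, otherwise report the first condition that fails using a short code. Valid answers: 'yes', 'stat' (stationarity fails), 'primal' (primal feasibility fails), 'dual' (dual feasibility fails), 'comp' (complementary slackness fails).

Gradient of f: grad f(x) = Q x + c = (0, 0)
Constraint values g_i(x) = a_i^T x - b_i:
  g_1((3, -2)) = 1
Stationarity residual: grad f(x) + sum_i lambda_i a_i = (0, 0)
  -> stationarity OK
Primal feasibility (all g_i <= 0): FAILS
Dual feasibility (all lambda_i >= 0): OK
Complementary slackness (lambda_i * g_i(x) = 0 for all i): OK

Verdict: the first failing condition is primal_feasibility -> primal.

primal


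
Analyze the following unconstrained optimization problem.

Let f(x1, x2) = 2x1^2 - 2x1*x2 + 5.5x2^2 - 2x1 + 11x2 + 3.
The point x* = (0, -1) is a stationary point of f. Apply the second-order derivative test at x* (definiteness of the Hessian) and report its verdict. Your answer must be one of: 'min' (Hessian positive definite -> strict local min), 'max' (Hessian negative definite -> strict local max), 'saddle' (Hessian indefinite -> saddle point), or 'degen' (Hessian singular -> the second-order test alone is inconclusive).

Compute the Hessian H = grad^2 f:
  H = [[4, -2], [-2, 11]]
Verify stationarity: grad f(x*) = H x* + g = (0, 0).
Eigenvalues of H: 3.4689, 11.5311.
Both eigenvalues > 0, so H is positive definite -> x* is a strict local min.

min


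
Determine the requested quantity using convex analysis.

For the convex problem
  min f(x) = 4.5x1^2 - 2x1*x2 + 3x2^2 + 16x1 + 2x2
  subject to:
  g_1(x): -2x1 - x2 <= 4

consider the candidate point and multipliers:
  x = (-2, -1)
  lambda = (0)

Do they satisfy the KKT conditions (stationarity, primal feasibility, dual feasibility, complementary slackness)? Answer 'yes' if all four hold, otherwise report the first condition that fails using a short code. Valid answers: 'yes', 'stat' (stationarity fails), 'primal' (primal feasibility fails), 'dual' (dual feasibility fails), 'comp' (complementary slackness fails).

Gradient of f: grad f(x) = Q x + c = (0, 0)
Constraint values g_i(x) = a_i^T x - b_i:
  g_1((-2, -1)) = 1
Stationarity residual: grad f(x) + sum_i lambda_i a_i = (0, 0)
  -> stationarity OK
Primal feasibility (all g_i <= 0): FAILS
Dual feasibility (all lambda_i >= 0): OK
Complementary slackness (lambda_i * g_i(x) = 0 for all i): OK

Verdict: the first failing condition is primal_feasibility -> primal.

primal


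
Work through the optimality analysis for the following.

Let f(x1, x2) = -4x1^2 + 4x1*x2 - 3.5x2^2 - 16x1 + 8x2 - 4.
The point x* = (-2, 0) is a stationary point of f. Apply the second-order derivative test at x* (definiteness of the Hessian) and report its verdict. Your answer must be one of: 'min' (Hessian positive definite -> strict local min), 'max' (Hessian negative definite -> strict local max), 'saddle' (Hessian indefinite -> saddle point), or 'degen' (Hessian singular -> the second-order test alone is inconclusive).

Compute the Hessian H = grad^2 f:
  H = [[-8, 4], [4, -7]]
Verify stationarity: grad f(x*) = H x* + g = (0, 0).
Eigenvalues of H: -11.5311, -3.4689.
Both eigenvalues < 0, so H is negative definite -> x* is a strict local max.

max


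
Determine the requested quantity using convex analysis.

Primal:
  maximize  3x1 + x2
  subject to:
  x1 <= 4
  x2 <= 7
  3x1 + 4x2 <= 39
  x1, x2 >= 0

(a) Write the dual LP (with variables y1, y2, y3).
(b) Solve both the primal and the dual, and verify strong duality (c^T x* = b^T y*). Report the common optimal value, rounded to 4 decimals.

The standard primal-dual pair for 'max c^T x s.t. A x <= b, x >= 0' is:
  Dual:  min b^T y  s.t.  A^T y >= c,  y >= 0.

So the dual LP is:
  minimize  4y1 + 7y2 + 39y3
  subject to:
    y1 + 3y3 >= 3
    y2 + 4y3 >= 1
    y1, y2, y3 >= 0

Solving the primal: x* = (4, 6.75).
  primal value c^T x* = 18.75.
Solving the dual: y* = (2.25, 0, 0.25).
  dual value b^T y* = 18.75.
Strong duality: c^T x* = b^T y*. Confirmed.

18.75


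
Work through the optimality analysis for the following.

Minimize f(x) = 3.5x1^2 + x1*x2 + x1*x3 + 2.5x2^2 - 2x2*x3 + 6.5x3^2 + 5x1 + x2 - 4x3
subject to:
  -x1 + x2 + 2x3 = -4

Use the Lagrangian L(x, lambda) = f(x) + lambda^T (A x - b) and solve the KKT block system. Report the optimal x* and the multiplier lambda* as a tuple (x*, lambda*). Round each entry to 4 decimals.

Form the Lagrangian:
  L(x, lambda) = (1/2) x^T Q x + c^T x + lambda^T (A x - b)
Stationarity (grad_x L = 0): Q x + c + A^T lambda = 0.
Primal feasibility: A x = b.

This gives the KKT block system:
  [ Q   A^T ] [ x     ]   [-c ]
  [ A    0  ] [ lambda ] = [ b ]

Solving the linear system:
  x*      = (0.4741, -1.7778, -0.8741)
  lambda* = (5.6667)
  f(x*)   = 13.3778

x* = (0.4741, -1.7778, -0.8741), lambda* = (5.6667)


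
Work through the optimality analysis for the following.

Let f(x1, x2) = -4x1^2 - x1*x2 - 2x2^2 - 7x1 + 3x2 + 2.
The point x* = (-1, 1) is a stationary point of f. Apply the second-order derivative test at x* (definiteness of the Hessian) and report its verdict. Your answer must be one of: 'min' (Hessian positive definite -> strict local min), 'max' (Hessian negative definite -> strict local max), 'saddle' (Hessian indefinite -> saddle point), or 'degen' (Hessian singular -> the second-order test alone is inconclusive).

Compute the Hessian H = grad^2 f:
  H = [[-8, -1], [-1, -4]]
Verify stationarity: grad f(x*) = H x* + g = (0, 0).
Eigenvalues of H: -8.2361, -3.7639.
Both eigenvalues < 0, so H is negative definite -> x* is a strict local max.

max


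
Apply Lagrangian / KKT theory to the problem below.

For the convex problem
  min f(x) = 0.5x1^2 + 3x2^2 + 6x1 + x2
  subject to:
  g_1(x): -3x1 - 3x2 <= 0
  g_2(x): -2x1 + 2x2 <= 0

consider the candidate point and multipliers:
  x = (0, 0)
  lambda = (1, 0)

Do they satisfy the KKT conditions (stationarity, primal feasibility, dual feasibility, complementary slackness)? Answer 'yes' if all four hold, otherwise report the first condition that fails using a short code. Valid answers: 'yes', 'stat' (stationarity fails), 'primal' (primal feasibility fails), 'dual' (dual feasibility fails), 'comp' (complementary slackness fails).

Gradient of f: grad f(x) = Q x + c = (6, 1)
Constraint values g_i(x) = a_i^T x - b_i:
  g_1((0, 0)) = 0
  g_2((0, 0)) = 0
Stationarity residual: grad f(x) + sum_i lambda_i a_i = (3, -2)
  -> stationarity FAILS
Primal feasibility (all g_i <= 0): OK
Dual feasibility (all lambda_i >= 0): OK
Complementary slackness (lambda_i * g_i(x) = 0 for all i): OK

Verdict: the first failing condition is stationarity -> stat.

stat


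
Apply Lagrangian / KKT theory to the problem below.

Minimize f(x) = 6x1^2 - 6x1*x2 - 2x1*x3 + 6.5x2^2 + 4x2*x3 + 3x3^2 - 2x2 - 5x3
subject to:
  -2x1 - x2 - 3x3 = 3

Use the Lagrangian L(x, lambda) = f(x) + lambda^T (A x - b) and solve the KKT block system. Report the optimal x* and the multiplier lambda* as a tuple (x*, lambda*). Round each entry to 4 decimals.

Form the Lagrangian:
  L(x, lambda) = (1/2) x^T Q x + c^T x + lambda^T (A x - b)
Stationarity (grad_x L = 0): Q x + c + A^T lambda = 0.
Primal feasibility: A x = b.

This gives the KKT block system:
  [ Q   A^T ] [ x     ]   [-c ]
  [ A    0  ] [ lambda ] = [ b ]

Solving the linear system:
  x*      = (-0.5957, -0.1489, -0.5532)
  lambda* = (-2.5745)
  f(x*)   = 5.3936

x* = (-0.5957, -0.1489, -0.5532), lambda* = (-2.5745)


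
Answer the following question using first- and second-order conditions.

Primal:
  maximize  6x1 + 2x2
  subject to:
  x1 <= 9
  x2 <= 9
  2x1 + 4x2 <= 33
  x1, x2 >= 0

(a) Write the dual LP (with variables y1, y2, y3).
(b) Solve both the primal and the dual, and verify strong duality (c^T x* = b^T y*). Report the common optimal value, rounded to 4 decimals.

The standard primal-dual pair for 'max c^T x s.t. A x <= b, x >= 0' is:
  Dual:  min b^T y  s.t.  A^T y >= c,  y >= 0.

So the dual LP is:
  minimize  9y1 + 9y2 + 33y3
  subject to:
    y1 + 2y3 >= 6
    y2 + 4y3 >= 2
    y1, y2, y3 >= 0

Solving the primal: x* = (9, 3.75).
  primal value c^T x* = 61.5.
Solving the dual: y* = (5, 0, 0.5).
  dual value b^T y* = 61.5.
Strong duality: c^T x* = b^T y*. Confirmed.

61.5


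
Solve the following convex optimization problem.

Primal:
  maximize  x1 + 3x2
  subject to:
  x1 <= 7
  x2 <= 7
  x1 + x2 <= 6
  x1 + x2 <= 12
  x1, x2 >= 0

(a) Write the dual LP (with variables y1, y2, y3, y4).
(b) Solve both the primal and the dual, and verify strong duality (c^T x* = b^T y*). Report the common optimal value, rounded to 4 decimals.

The standard primal-dual pair for 'max c^T x s.t. A x <= b, x >= 0' is:
  Dual:  min b^T y  s.t.  A^T y >= c,  y >= 0.

So the dual LP is:
  minimize  7y1 + 7y2 + 6y3 + 12y4
  subject to:
    y1 + y3 + y4 >= 1
    y2 + y3 + y4 >= 3
    y1, y2, y3, y4 >= 0

Solving the primal: x* = (0, 6).
  primal value c^T x* = 18.
Solving the dual: y* = (0, 0, 3, 0).
  dual value b^T y* = 18.
Strong duality: c^T x* = b^T y*. Confirmed.

18


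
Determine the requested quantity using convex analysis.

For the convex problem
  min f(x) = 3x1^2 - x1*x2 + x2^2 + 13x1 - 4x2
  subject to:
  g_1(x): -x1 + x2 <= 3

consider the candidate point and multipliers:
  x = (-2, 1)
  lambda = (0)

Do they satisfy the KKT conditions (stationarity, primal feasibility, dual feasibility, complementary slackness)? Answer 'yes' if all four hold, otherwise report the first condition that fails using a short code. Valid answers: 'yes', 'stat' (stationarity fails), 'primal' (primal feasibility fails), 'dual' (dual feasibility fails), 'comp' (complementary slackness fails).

Gradient of f: grad f(x) = Q x + c = (0, 0)
Constraint values g_i(x) = a_i^T x - b_i:
  g_1((-2, 1)) = 0
Stationarity residual: grad f(x) + sum_i lambda_i a_i = (0, 0)
  -> stationarity OK
Primal feasibility (all g_i <= 0): OK
Dual feasibility (all lambda_i >= 0): OK
Complementary slackness (lambda_i * g_i(x) = 0 for all i): OK

Verdict: yes, KKT holds.

yes


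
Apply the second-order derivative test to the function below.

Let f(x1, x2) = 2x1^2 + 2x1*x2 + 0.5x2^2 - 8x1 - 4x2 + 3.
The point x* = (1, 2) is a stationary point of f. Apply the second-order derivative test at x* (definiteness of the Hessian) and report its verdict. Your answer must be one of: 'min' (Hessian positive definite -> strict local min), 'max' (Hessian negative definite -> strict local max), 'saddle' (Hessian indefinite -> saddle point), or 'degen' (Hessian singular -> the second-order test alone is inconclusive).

Compute the Hessian H = grad^2 f:
  H = [[4, 2], [2, 1]]
Verify stationarity: grad f(x*) = H x* + g = (0, 0).
Eigenvalues of H: 0, 5.
H has a zero eigenvalue (singular; positive semidefinite but not definite), so H is neither positive definite, negative definite, nor indefinite. The second-order test alone is inconclusive -> degen.
(Indeed, f is constant along the null direction of H through x*, so x* is not a strict local extremum.)

degen


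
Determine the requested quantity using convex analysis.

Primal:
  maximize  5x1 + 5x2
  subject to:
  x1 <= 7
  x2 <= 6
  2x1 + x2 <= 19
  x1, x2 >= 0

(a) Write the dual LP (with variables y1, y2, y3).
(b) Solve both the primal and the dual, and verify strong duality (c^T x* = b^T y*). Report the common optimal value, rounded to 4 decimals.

The standard primal-dual pair for 'max c^T x s.t. A x <= b, x >= 0' is:
  Dual:  min b^T y  s.t.  A^T y >= c,  y >= 0.

So the dual LP is:
  minimize  7y1 + 6y2 + 19y3
  subject to:
    y1 + 2y3 >= 5
    y2 + y3 >= 5
    y1, y2, y3 >= 0

Solving the primal: x* = (6.5, 6).
  primal value c^T x* = 62.5.
Solving the dual: y* = (0, 2.5, 2.5).
  dual value b^T y* = 62.5.
Strong duality: c^T x* = b^T y*. Confirmed.

62.5


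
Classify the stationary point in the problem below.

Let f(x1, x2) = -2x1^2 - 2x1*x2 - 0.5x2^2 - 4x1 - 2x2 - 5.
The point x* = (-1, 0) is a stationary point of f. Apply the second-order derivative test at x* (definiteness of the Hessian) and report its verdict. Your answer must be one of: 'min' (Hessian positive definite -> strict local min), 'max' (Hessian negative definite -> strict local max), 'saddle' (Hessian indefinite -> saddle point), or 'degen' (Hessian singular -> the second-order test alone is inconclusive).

Compute the Hessian H = grad^2 f:
  H = [[-4, -2], [-2, -1]]
Verify stationarity: grad f(x*) = H x* + g = (0, 0).
Eigenvalues of H: -5, 0.
H has a zero eigenvalue (singular; negative semidefinite but not definite), so H is neither positive definite, negative definite, nor indefinite. The second-order test alone is inconclusive -> degen.
(Indeed, f is constant along the null direction of H through x*, so x* is not a strict local extremum.)

degen


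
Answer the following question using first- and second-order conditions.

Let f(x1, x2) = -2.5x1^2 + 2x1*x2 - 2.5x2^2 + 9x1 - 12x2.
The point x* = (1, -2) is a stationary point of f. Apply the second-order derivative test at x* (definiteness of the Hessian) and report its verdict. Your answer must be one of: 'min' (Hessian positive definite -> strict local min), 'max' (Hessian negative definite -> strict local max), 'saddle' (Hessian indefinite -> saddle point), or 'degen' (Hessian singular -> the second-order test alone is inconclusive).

Compute the Hessian H = grad^2 f:
  H = [[-5, 2], [2, -5]]
Verify stationarity: grad f(x*) = H x* + g = (0, 0).
Eigenvalues of H: -7, -3.
Both eigenvalues < 0, so H is negative definite -> x* is a strict local max.

max


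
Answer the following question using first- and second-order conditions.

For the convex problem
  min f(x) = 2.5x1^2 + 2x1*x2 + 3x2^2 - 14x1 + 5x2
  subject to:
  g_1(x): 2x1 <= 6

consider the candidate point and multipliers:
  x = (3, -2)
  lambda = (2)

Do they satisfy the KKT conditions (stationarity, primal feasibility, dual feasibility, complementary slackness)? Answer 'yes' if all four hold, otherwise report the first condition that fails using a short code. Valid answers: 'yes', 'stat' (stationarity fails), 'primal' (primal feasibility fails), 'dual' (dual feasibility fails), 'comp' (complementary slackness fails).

Gradient of f: grad f(x) = Q x + c = (-3, -1)
Constraint values g_i(x) = a_i^T x - b_i:
  g_1((3, -2)) = 0
Stationarity residual: grad f(x) + sum_i lambda_i a_i = (1, -1)
  -> stationarity FAILS
Primal feasibility (all g_i <= 0): OK
Dual feasibility (all lambda_i >= 0): OK
Complementary slackness (lambda_i * g_i(x) = 0 for all i): OK

Verdict: the first failing condition is stationarity -> stat.

stat


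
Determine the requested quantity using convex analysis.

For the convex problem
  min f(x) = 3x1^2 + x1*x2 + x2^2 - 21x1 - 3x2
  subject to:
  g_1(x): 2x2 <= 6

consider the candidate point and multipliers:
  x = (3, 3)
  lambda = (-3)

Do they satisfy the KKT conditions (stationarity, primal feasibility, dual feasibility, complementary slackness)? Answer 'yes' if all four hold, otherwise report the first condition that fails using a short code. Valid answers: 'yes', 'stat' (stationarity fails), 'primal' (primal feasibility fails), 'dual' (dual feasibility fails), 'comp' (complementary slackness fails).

Gradient of f: grad f(x) = Q x + c = (0, 6)
Constraint values g_i(x) = a_i^T x - b_i:
  g_1((3, 3)) = 0
Stationarity residual: grad f(x) + sum_i lambda_i a_i = (0, 0)
  -> stationarity OK
Primal feasibility (all g_i <= 0): OK
Dual feasibility (all lambda_i >= 0): FAILS
Complementary slackness (lambda_i * g_i(x) = 0 for all i): OK

Verdict: the first failing condition is dual_feasibility -> dual.

dual


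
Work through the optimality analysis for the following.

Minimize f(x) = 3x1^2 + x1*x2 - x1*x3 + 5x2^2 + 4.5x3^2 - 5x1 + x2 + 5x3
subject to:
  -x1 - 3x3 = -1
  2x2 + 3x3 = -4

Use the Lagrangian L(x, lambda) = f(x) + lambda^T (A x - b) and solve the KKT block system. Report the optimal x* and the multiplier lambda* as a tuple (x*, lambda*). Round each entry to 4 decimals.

Form the Lagrangian:
  L(x, lambda) = (1/2) x^T Q x + c^T x + lambda^T (A x - b)
Stationarity (grad_x L = 0): Q x + c + A^T lambda = 0.
Primal feasibility: A x = b.

This gives the KKT block system:
  [ Q   A^T ] [ x     ]   [-c ]
  [ A    0  ] [ lambda ] = [ b ]

Solving the linear system:
  x*      = (2.0149, -1.4925, -0.3383)
  lambda* = (5.9353, 5.9552)
  f(x*)   = 8.2488

x* = (2.0149, -1.4925, -0.3383), lambda* = (5.9353, 5.9552)


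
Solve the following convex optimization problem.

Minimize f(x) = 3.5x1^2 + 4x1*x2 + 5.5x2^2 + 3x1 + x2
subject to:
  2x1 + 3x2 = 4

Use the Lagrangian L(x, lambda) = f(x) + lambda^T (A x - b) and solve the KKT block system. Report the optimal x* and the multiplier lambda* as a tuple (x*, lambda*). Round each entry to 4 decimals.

Form the Lagrangian:
  L(x, lambda) = (1/2) x^T Q x + c^T x + lambda^T (A x - b)
Stationarity (grad_x L = 0): Q x + c + A^T lambda = 0.
Primal feasibility: A x = b.

This gives the KKT block system:
  [ Q   A^T ] [ x     ]   [-c ]
  [ A    0  ] [ lambda ] = [ b ]

Solving the linear system:
  x*      = (0.322, 1.1186)
  lambda* = (-4.8644)
  f(x*)   = 10.7712

x* = (0.322, 1.1186), lambda* = (-4.8644)


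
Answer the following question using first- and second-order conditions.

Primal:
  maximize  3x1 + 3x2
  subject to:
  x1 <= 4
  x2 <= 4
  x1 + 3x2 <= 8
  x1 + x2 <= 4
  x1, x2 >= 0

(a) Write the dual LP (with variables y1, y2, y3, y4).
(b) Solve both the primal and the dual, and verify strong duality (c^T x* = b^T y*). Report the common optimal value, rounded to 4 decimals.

The standard primal-dual pair for 'max c^T x s.t. A x <= b, x >= 0' is:
  Dual:  min b^T y  s.t.  A^T y >= c,  y >= 0.

So the dual LP is:
  minimize  4y1 + 4y2 + 8y3 + 4y4
  subject to:
    y1 + y3 + y4 >= 3
    y2 + 3y3 + y4 >= 3
    y1, y2, y3, y4 >= 0

Solving the primal: x* = (4, 0).
  primal value c^T x* = 12.
Solving the dual: y* = (0, 0, 0, 3).
  dual value b^T y* = 12.
Strong duality: c^T x* = b^T y*. Confirmed.

12


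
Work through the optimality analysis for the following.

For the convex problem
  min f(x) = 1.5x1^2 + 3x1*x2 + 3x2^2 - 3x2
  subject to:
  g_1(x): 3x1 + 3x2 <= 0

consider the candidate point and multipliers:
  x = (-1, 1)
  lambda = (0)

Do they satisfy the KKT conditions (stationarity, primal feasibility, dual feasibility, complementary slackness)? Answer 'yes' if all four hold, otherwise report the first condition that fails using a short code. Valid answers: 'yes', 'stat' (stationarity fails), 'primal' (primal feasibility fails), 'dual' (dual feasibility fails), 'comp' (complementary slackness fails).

Gradient of f: grad f(x) = Q x + c = (0, 0)
Constraint values g_i(x) = a_i^T x - b_i:
  g_1((-1, 1)) = 0
Stationarity residual: grad f(x) + sum_i lambda_i a_i = (0, 0)
  -> stationarity OK
Primal feasibility (all g_i <= 0): OK
Dual feasibility (all lambda_i >= 0): OK
Complementary slackness (lambda_i * g_i(x) = 0 for all i): OK

Verdict: yes, KKT holds.

yes


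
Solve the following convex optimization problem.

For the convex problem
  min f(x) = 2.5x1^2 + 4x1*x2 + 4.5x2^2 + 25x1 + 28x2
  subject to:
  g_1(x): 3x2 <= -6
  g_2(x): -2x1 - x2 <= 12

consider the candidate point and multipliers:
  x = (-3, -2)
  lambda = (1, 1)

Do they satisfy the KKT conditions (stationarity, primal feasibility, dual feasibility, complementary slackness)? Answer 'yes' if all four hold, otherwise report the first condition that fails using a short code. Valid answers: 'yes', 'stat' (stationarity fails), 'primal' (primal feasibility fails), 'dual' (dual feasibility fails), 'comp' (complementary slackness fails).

Gradient of f: grad f(x) = Q x + c = (2, -2)
Constraint values g_i(x) = a_i^T x - b_i:
  g_1((-3, -2)) = 0
  g_2((-3, -2)) = -4
Stationarity residual: grad f(x) + sum_i lambda_i a_i = (0, 0)
  -> stationarity OK
Primal feasibility (all g_i <= 0): OK
Dual feasibility (all lambda_i >= 0): OK
Complementary slackness (lambda_i * g_i(x) = 0 for all i): FAILS

Verdict: the first failing condition is complementary_slackness -> comp.

comp


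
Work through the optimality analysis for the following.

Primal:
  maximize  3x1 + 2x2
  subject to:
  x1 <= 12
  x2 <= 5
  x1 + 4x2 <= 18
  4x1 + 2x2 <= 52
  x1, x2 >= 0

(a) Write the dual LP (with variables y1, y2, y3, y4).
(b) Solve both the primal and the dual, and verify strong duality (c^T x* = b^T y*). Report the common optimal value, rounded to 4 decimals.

The standard primal-dual pair for 'max c^T x s.t. A x <= b, x >= 0' is:
  Dual:  min b^T y  s.t.  A^T y >= c,  y >= 0.

So the dual LP is:
  minimize  12y1 + 5y2 + 18y3 + 52y4
  subject to:
    y1 + y3 + 4y4 >= 3
    y2 + 4y3 + 2y4 >= 2
    y1, y2, y3, y4 >= 0

Solving the primal: x* = (12, 1.5).
  primal value c^T x* = 39.
Solving the dual: y* = (2.5, 0, 0.5, 0).
  dual value b^T y* = 39.
Strong duality: c^T x* = b^T y*. Confirmed.

39


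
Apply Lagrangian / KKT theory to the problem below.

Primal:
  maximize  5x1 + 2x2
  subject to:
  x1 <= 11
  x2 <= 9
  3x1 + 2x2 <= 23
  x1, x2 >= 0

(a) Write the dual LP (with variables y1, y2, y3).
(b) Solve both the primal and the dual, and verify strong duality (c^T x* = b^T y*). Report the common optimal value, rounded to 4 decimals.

The standard primal-dual pair for 'max c^T x s.t. A x <= b, x >= 0' is:
  Dual:  min b^T y  s.t.  A^T y >= c,  y >= 0.

So the dual LP is:
  minimize  11y1 + 9y2 + 23y3
  subject to:
    y1 + 3y3 >= 5
    y2 + 2y3 >= 2
    y1, y2, y3 >= 0

Solving the primal: x* = (7.6667, 0).
  primal value c^T x* = 38.3333.
Solving the dual: y* = (0, 0, 1.6667).
  dual value b^T y* = 38.3333.
Strong duality: c^T x* = b^T y*. Confirmed.

38.3333


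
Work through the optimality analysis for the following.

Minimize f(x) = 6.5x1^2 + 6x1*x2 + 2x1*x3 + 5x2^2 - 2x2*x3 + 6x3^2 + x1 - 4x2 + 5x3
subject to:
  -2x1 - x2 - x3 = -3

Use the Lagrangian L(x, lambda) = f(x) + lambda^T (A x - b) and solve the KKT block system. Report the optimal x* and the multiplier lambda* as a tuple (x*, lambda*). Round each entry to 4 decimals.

Form the Lagrangian:
  L(x, lambda) = (1/2) x^T Q x + c^T x + lambda^T (A x - b)
Stationarity (grad_x L = 0): Q x + c + A^T lambda = 0.
Primal feasibility: A x = b.

This gives the KKT block system:
  [ Q   A^T ] [ x     ]   [-c ]
  [ A    0  ] [ lambda ] = [ b ]

Solving the linear system:
  x*      = (0.8983, 0.8559, 0.3475)
  lambda* = (9.2542)
  f(x*)   = 13.4873

x* = (0.8983, 0.8559, 0.3475), lambda* = (9.2542)


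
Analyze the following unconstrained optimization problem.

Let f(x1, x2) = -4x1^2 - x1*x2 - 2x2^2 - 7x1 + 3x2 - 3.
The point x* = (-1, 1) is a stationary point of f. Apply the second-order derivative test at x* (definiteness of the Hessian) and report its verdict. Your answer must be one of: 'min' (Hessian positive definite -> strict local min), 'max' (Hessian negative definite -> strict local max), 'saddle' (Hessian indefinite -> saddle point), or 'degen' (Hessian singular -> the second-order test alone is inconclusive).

Compute the Hessian H = grad^2 f:
  H = [[-8, -1], [-1, -4]]
Verify stationarity: grad f(x*) = H x* + g = (0, 0).
Eigenvalues of H: -8.2361, -3.7639.
Both eigenvalues < 0, so H is negative definite -> x* is a strict local max.

max


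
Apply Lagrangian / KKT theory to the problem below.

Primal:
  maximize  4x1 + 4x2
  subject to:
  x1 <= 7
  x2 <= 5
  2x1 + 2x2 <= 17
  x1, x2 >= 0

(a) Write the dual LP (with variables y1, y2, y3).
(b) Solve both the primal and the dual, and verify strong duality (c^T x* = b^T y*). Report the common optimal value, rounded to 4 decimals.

The standard primal-dual pair for 'max c^T x s.t. A x <= b, x >= 0' is:
  Dual:  min b^T y  s.t.  A^T y >= c,  y >= 0.

So the dual LP is:
  minimize  7y1 + 5y2 + 17y3
  subject to:
    y1 + 2y3 >= 4
    y2 + 2y3 >= 4
    y1, y2, y3 >= 0

Solving the primal: x* = (3.5, 5).
  primal value c^T x* = 34.
Solving the dual: y* = (0, 0, 2).
  dual value b^T y* = 34.
Strong duality: c^T x* = b^T y*. Confirmed.

34


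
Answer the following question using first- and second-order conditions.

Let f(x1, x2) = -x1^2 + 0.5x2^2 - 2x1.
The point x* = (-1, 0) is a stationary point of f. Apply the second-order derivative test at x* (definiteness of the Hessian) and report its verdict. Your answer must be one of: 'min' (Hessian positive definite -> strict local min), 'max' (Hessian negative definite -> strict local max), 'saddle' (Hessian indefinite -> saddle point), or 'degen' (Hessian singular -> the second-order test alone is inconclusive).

Compute the Hessian H = grad^2 f:
  H = [[-2, 0], [0, 1]]
Verify stationarity: grad f(x*) = H x* + g = (0, 0).
Eigenvalues of H: -2, 1.
Eigenvalues have mixed signs, so H is indefinite -> x* is a saddle point.

saddle


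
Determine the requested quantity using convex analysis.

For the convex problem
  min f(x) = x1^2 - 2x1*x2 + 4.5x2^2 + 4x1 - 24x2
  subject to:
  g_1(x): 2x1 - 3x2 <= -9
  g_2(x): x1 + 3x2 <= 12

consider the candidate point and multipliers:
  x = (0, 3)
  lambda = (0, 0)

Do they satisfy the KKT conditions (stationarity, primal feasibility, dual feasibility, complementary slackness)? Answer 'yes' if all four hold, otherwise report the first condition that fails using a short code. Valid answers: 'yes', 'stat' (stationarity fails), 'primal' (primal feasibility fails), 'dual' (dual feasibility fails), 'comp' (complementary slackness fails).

Gradient of f: grad f(x) = Q x + c = (-2, 3)
Constraint values g_i(x) = a_i^T x - b_i:
  g_1((0, 3)) = 0
  g_2((0, 3)) = -3
Stationarity residual: grad f(x) + sum_i lambda_i a_i = (-2, 3)
  -> stationarity FAILS
Primal feasibility (all g_i <= 0): OK
Dual feasibility (all lambda_i >= 0): OK
Complementary slackness (lambda_i * g_i(x) = 0 for all i): OK

Verdict: the first failing condition is stationarity -> stat.

stat


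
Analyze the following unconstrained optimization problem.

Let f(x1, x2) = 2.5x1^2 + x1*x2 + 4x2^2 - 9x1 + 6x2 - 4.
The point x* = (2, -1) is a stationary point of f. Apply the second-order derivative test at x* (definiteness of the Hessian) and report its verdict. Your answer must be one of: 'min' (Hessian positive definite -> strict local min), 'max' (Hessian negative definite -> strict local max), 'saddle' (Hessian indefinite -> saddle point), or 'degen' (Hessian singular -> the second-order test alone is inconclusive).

Compute the Hessian H = grad^2 f:
  H = [[5, 1], [1, 8]]
Verify stationarity: grad f(x*) = H x* + g = (0, 0).
Eigenvalues of H: 4.6972, 8.3028.
Both eigenvalues > 0, so H is positive definite -> x* is a strict local min.

min


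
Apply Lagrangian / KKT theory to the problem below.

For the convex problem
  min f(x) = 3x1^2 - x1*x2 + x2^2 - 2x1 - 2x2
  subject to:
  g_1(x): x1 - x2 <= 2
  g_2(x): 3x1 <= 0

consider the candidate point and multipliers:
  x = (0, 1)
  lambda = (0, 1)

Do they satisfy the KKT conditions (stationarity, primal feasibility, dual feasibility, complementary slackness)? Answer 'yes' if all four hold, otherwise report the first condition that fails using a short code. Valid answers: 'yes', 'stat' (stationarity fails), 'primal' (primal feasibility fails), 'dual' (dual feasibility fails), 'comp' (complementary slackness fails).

Gradient of f: grad f(x) = Q x + c = (-3, 0)
Constraint values g_i(x) = a_i^T x - b_i:
  g_1((0, 1)) = -3
  g_2((0, 1)) = 0
Stationarity residual: grad f(x) + sum_i lambda_i a_i = (0, 0)
  -> stationarity OK
Primal feasibility (all g_i <= 0): OK
Dual feasibility (all lambda_i >= 0): OK
Complementary slackness (lambda_i * g_i(x) = 0 for all i): OK

Verdict: yes, KKT holds.

yes


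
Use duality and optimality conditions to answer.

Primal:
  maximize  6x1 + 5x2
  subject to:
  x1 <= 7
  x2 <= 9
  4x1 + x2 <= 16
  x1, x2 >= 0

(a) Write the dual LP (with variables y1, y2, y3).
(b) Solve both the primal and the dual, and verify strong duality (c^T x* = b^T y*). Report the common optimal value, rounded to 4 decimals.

The standard primal-dual pair for 'max c^T x s.t. A x <= b, x >= 0' is:
  Dual:  min b^T y  s.t.  A^T y >= c,  y >= 0.

So the dual LP is:
  minimize  7y1 + 9y2 + 16y3
  subject to:
    y1 + 4y3 >= 6
    y2 + y3 >= 5
    y1, y2, y3 >= 0

Solving the primal: x* = (1.75, 9).
  primal value c^T x* = 55.5.
Solving the dual: y* = (0, 3.5, 1.5).
  dual value b^T y* = 55.5.
Strong duality: c^T x* = b^T y*. Confirmed.

55.5


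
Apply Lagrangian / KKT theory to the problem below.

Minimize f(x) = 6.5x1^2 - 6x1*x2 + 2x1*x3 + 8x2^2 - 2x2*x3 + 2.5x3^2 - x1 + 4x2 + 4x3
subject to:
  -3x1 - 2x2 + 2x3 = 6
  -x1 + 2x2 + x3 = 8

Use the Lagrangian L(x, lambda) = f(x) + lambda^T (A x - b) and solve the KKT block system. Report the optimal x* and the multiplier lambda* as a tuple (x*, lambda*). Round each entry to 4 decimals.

Form the Lagrangian:
  L(x, lambda) = (1/2) x^T Q x + c^T x + lambda^T (A x - b)
Stationarity (grad_x L = 0): Q x + c + A^T lambda = 0.
Primal feasibility: A x = b.

This gives the KKT block system:
  [ Q   A^T ] [ x     ]   [-c ]
  [ A    0  ] [ lambda ] = [ b ]

Solving the linear system:
  x*      = (-0.8764, 1.8127, 3.4982)
  lambda* = (-0.16, -15.7927)
  f(x*)   = 74.7109

x* = (-0.8764, 1.8127, 3.4982), lambda* = (-0.16, -15.7927)


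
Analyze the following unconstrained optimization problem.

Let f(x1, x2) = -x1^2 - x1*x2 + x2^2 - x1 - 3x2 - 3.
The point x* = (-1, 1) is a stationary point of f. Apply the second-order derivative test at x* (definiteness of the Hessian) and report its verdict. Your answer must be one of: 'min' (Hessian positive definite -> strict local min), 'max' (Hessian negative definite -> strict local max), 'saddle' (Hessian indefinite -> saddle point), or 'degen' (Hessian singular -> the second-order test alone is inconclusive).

Compute the Hessian H = grad^2 f:
  H = [[-2, -1], [-1, 2]]
Verify stationarity: grad f(x*) = H x* + g = (0, 0).
Eigenvalues of H: -2.2361, 2.2361.
Eigenvalues have mixed signs, so H is indefinite -> x* is a saddle point.

saddle


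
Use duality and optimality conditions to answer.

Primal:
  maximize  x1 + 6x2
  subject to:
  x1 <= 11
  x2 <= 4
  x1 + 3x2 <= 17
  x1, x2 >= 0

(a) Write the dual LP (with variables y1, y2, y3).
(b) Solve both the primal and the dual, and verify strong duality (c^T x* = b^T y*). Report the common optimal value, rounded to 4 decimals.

The standard primal-dual pair for 'max c^T x s.t. A x <= b, x >= 0' is:
  Dual:  min b^T y  s.t.  A^T y >= c,  y >= 0.

So the dual LP is:
  minimize  11y1 + 4y2 + 17y3
  subject to:
    y1 + y3 >= 1
    y2 + 3y3 >= 6
    y1, y2, y3 >= 0

Solving the primal: x* = (5, 4).
  primal value c^T x* = 29.
Solving the dual: y* = (0, 3, 1).
  dual value b^T y* = 29.
Strong duality: c^T x* = b^T y*. Confirmed.

29


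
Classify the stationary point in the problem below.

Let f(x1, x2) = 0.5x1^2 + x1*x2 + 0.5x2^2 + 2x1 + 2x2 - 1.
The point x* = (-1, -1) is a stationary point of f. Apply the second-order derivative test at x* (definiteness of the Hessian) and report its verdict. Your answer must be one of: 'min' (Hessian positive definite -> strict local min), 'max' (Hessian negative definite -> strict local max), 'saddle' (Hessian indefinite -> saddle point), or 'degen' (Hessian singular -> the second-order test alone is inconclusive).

Compute the Hessian H = grad^2 f:
  H = [[1, 1], [1, 1]]
Verify stationarity: grad f(x*) = H x* + g = (0, 0).
Eigenvalues of H: 0, 2.
H has a zero eigenvalue (singular; positive semidefinite but not definite), so H is neither positive definite, negative definite, nor indefinite. The second-order test alone is inconclusive -> degen.
(Indeed, f is constant along the null direction of H through x*, so x* is not a strict local extremum.)

degen


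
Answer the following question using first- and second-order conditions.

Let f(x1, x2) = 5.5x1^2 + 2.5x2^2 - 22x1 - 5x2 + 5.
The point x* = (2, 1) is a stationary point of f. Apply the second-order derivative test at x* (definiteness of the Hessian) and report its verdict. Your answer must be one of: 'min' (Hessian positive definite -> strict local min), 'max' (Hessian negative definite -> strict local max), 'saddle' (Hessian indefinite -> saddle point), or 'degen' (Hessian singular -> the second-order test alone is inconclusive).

Compute the Hessian H = grad^2 f:
  H = [[11, 0], [0, 5]]
Verify stationarity: grad f(x*) = H x* + g = (0, 0).
Eigenvalues of H: 5, 11.
Both eigenvalues > 0, so H is positive definite -> x* is a strict local min.

min
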